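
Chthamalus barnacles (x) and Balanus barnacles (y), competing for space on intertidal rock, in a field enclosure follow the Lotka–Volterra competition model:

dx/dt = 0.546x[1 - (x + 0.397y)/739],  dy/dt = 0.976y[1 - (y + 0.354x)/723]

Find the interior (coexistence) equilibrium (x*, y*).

Setting both brackets to zero gives the nullclines x + 0.397y = 739 and 0.354x + y = 723.
Substituting y = 723 - 0.354x into the first: x(1 - 0.397·0.354) = 739 - 0.397·723.
So x* = 452/0.859 = 526, and then y* = 723 - 0.354·526 = 537.

x* ≈ 526, y* ≈ 537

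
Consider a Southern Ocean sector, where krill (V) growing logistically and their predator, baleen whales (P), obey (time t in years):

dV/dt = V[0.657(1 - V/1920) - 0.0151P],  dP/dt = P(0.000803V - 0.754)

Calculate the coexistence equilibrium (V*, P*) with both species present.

From dP/dt = 0 with P > 0: 0.000803V* = 0.754, so V* = 939.
Substitute into dV/dt = 0: 0.657(1 - 939/1920) = 0.0151P*.
The bracket is 0.511, giving P* = 0.336/0.0151 = 22.2.

V* ≈ 939, P* ≈ 22.2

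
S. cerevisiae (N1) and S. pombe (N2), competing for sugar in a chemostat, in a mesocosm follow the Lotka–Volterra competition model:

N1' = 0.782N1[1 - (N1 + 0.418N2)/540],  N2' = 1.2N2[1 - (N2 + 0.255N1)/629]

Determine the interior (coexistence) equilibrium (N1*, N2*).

Setting both brackets to zero gives the nullclines N1 + 0.418N2 = 540 and 0.255N1 + N2 = 629.
Substituting N2 = 629 - 0.255N1 into the first: N1(1 - 0.418·0.255) = 540 - 0.418·629.
So N1* = 277/0.893 = 310, and then N2* = 629 - 0.255·310 = 550.

N1* ≈ 310, N2* ≈ 550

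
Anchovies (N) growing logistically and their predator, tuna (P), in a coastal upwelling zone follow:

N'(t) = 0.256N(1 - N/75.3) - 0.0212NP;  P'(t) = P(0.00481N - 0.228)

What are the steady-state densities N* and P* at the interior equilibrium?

N* ≈ 47.4, P* ≈ 4.47

From dP/dt = 0 with P > 0: 0.00481N* = 0.228, so N* = 47.4.
Substitute into dN/dt = 0: 0.256(1 - 47.4/75.3) = 0.0212P*.
The bracket is 0.371, giving P* = 0.0948/0.0212 = 4.47.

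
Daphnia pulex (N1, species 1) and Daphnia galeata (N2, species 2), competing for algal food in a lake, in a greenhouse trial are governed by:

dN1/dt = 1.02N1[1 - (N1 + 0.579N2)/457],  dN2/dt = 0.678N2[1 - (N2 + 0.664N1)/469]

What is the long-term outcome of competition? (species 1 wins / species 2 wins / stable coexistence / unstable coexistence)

stable coexistence

Compare the nullcline intercepts: K1/α12 = 457/0.579 = 789 > K2 = 469; K2/α21 = 469/0.664 = 706 > K1 = 457.
Since both inequalities hold, each species can invade when rare, so the interior equilibrium is stable.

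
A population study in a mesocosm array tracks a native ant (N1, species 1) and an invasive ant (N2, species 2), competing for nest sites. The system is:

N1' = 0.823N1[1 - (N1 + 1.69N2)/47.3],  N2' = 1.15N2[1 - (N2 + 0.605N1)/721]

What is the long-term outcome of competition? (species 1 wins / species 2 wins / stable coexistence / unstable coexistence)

species 2 excludes species 1

Compare the nullcline intercepts: K1/α12 = 47.3/1.69 = 28 < K2 = 721; K2/α21 = 721/0.605 = 1190 > K1 = 47.3.
Since the inequalities point opposite ways, species 2 can invade but species 1 cannot.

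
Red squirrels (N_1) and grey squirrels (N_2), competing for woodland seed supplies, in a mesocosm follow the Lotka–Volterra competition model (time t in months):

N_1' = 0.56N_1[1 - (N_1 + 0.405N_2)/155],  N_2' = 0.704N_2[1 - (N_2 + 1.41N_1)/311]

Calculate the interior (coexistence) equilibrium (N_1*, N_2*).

N_1* ≈ 67.7, N_2* ≈ 216

Setting both brackets to zero gives the nullclines N_1 + 0.405N_2 = 155 and 1.41N_1 + N_2 = 311.
Substituting N_2 = 311 - 1.41N_1 into the first: N_1(1 - 0.405·1.41) = 155 - 0.405·311.
So N_1* = 29/0.429 = 67.7, and then N_2* = 311 - 1.41·67.7 = 216.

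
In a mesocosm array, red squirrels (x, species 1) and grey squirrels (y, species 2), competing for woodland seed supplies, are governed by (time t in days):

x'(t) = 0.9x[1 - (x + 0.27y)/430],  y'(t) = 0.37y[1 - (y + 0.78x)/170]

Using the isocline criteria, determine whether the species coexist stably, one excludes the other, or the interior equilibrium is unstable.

species 1 excludes species 2

Compare the nullcline intercepts: K1/α12 = 430/0.27 = 1590 > K2 = 170; K2/α21 = 170/0.78 = 218 < K1 = 430.
Since the inequalities point opposite ways, species 1 can invade but species 2 cannot.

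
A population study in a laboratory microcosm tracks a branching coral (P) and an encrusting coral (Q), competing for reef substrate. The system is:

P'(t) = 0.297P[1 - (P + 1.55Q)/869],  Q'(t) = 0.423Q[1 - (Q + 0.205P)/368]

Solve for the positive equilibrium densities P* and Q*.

Setting both brackets to zero gives the nullclines P + 1.55Q = 869 and 0.205P + Q = 368.
Substituting Q = 368 - 0.205P into the first: P(1 - 1.55·0.205) = 869 - 1.55·368.
So P* = 299/0.682 = 438, and then Q* = 368 - 0.205·438 = 278.

P* ≈ 438, Q* ≈ 278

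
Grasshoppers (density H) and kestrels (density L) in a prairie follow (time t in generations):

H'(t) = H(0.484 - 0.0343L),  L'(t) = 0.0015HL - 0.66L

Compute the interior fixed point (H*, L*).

H* ≈ 440, L* ≈ 14.1

Set dL/dt = 0 with L > 0: 0.0015H - 0.66 = 0, so H* = 0.66/0.0015 = 440.
Set dH/dt = 0 with H > 0: 0.484 - 0.0343L = 0, so L* = 0.484/0.0343 = 14.1.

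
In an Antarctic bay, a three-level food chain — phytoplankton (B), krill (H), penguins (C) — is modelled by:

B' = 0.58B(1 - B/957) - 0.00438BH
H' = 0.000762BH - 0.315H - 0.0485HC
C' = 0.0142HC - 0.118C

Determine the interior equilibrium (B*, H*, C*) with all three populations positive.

From dC/dt = 0: 0.0142H* = 0.118, so H* = 8.31.
From dB/dt = 0: 0.58(1 - B*/957) = 0.00438·8.31, giving B* = 957·(1 - 0.0628) = 897.
From dH/dt = 0: 0.000762·897 - 0.315 = 0.0485C*, so C* = 0.368/0.0485 = 7.6.

B* ≈ 897, H* ≈ 8.31, C* ≈ 7.6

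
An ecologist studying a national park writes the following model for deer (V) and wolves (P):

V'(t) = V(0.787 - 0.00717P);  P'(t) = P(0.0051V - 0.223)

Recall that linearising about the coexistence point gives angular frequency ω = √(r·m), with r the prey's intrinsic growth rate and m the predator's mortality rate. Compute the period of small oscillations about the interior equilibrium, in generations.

Here r = 0.787 and m = 0.223, so r·m = 0.176.
ω = √0.176 = 0.419 per generation, hence T = 2π/ω ≈ 15 generations.

T ≈ 15 generations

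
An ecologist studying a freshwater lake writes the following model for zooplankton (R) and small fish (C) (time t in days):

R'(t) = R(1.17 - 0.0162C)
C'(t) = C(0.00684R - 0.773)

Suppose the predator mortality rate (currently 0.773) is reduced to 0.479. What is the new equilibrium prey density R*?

At the interior fixed point, setting dC/dt = 0 with C > 0 fixes R* = (predator death rate)/(RC coefficient) — independent of the other coefficients.
With the change, R* = 0.479/0.00684 = 70; it falls from 113.

R* ≈ 70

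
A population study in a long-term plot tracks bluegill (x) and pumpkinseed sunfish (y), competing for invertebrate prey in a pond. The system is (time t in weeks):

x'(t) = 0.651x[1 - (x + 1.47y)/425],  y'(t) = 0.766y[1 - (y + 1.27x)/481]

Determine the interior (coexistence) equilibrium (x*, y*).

Setting both brackets to zero gives the nullclines x + 1.47y = 425 and 1.27x + y = 481.
Substituting y = 481 - 1.27x into the first: x(1 - 1.47·1.27) = 425 - 1.47·481.
So x* = -282/-0.867 = 325, and then y* = 481 - 1.27·325 = 67.8.

x* ≈ 325, y* ≈ 67.8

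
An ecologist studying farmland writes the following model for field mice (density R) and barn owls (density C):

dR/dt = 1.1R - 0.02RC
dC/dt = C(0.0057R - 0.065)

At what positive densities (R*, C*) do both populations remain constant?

R* ≈ 11.4, C* ≈ 55

Set dC/dt = 0 with C > 0: 0.0057R - 0.065 = 0, so R* = 0.065/0.0057 = 11.4.
Set dR/dt = 0 with R > 0: 1.1 - 0.02C = 0, so C* = 1.1/0.02 = 55.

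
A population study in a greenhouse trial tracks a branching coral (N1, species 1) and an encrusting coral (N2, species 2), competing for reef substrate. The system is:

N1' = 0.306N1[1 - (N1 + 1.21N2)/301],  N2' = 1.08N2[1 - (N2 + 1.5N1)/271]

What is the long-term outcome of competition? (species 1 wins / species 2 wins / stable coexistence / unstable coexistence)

unstable coexistence (outcome depends on initial conditions)

Compare the nullcline intercepts: K1/α12 = 301/1.21 = 249 < K2 = 271; K2/α21 = 271/1.5 = 181 < K1 = 301.
Since both are reversed, neither can invade when rare; the interior point is a saddle.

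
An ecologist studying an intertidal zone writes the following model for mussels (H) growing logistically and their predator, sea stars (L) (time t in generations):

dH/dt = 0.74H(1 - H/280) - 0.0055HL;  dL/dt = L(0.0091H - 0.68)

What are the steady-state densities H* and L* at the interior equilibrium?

H* ≈ 74.7, L* ≈ 98.6

From dL/dt = 0 with L > 0: 0.0091H* = 0.68, so H* = 74.7.
Substitute into dH/dt = 0: 0.74(1 - 74.7/280) = 0.0055L*.
The bracket is 0.733, giving L* = 0.543/0.0055 = 98.6.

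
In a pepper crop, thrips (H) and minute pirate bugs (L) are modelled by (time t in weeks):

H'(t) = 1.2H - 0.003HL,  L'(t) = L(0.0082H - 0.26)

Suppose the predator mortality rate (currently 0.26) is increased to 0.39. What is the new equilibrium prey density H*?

At the interior fixed point, setting dL/dt = 0 with L > 0 fixes H* = (predator death rate)/(HL coefficient) — independent of the other coefficients.
With the change, H* = 0.39/0.0082 = 47.6; it rises from 31.7.

H* ≈ 47.6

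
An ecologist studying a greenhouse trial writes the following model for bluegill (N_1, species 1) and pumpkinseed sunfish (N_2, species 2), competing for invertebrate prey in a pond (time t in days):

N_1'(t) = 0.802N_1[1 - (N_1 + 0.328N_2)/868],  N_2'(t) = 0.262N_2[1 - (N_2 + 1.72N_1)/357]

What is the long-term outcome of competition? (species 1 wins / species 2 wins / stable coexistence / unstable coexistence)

species 1 excludes species 2

Compare the nullcline intercepts: K1/α12 = 868/0.328 = 2650 > K2 = 357; K2/α21 = 357/1.72 = 208 < K1 = 868.
Since the inequalities point opposite ways, species 1 can invade but species 2 cannot.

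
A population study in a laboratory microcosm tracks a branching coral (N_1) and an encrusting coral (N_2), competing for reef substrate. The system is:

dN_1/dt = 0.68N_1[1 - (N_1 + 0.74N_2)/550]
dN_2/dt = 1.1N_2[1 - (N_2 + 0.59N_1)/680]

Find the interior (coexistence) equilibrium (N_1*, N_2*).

Setting both brackets to zero gives the nullclines N_1 + 0.74N_2 = 550 and 0.59N_1 + N_2 = 680.
Substituting N_2 = 680 - 0.59N_1 into the first: N_1(1 - 0.74·0.59) = 550 - 0.74·680.
So N_1* = 46.8/0.563 = 83.1, and then N_2* = 680 - 0.59·83.1 = 631.

N_1* ≈ 83.1, N_2* ≈ 631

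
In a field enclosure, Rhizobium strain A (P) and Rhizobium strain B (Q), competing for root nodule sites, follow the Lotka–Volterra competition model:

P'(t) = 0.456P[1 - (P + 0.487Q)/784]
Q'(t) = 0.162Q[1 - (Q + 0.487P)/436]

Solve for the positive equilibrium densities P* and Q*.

Setting both brackets to zero gives the nullclines P + 0.487Q = 784 and 0.487P + Q = 436.
Substituting Q = 436 - 0.487P into the first: P(1 - 0.487·0.487) = 784 - 0.487·436.
So P* = 572/0.763 = 749, and then Q* = 436 - 0.487·749 = 71.

P* ≈ 749, Q* ≈ 71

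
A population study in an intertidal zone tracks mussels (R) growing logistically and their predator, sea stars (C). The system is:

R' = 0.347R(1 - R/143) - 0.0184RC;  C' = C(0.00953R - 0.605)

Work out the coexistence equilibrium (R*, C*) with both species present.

From dC/dt = 0 with C > 0: 0.00953R* = 0.605, so R* = 63.5.
Substitute into dR/dt = 0: 0.347(1 - 63.5/143) = 0.0184C*.
The bracket is 0.556, giving C* = 0.193/0.0184 = 10.5.

R* ≈ 63.5, C* ≈ 10.5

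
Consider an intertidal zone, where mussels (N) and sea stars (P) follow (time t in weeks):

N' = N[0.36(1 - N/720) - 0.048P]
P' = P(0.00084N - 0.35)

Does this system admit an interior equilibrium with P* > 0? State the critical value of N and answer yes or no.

The predator equation gives dP/dt > 0 only when N > 0.35/0.00084 = 417.
Without the predator, N → K = 720. Since 720 > 417, the predator can invade and persist.

Threshold N = 417; K > 417, so yes, the predator persists.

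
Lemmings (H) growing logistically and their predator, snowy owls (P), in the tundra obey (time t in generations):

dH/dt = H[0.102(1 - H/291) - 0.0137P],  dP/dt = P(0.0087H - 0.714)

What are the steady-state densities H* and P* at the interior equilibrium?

H* ≈ 82.1, P* ≈ 5.35

From dP/dt = 0 with P > 0: 0.0087H* = 0.714, so H* = 82.1.
Substitute into dH/dt = 0: 0.102(1 - 82.1/291) = 0.0137P*.
The bracket is 0.718, giving P* = 0.0732/0.0137 = 5.35.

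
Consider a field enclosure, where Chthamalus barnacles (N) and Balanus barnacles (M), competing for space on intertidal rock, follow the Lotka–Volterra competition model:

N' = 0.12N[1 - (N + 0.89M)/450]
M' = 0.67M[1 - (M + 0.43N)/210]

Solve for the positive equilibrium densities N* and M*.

Setting both brackets to zero gives the nullclines N + 0.89M = 450 and 0.43N + M = 210.
Substituting M = 210 - 0.43N into the first: N(1 - 0.89·0.43) = 450 - 0.89·210.
So N* = 263/0.617 = 426, and then M* = 210 - 0.43·426 = 26.7.

N* ≈ 426, M* ≈ 26.7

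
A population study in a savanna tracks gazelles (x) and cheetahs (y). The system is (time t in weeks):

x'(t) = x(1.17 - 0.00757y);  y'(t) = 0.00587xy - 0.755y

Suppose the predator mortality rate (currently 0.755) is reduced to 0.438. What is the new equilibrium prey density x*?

x* ≈ 74.6

At the interior fixed point, setting dy/dt = 0 with y > 0 fixes x* = (predator death rate)/(xy coefficient) — independent of the other coefficients.
With the change, x* = 0.438/0.00587 = 74.6; it falls from 129.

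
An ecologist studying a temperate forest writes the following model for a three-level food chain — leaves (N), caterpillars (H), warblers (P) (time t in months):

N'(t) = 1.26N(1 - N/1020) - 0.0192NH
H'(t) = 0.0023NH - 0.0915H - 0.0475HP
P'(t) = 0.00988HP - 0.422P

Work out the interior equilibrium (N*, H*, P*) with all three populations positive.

From dP/dt = 0: 0.00988H* = 0.422, so H* = 42.7.
From dN/dt = 0: 1.26(1 - N*/1020) = 0.0192·42.7, giving N* = 1020·(1 - 0.651) = 356.
From dH/dt = 0: 0.0023·356 - 0.0915 = 0.0475P*, so P* = 0.728/0.0475 = 15.3.

N* ≈ 356, H* ≈ 42.7, P* ≈ 15.3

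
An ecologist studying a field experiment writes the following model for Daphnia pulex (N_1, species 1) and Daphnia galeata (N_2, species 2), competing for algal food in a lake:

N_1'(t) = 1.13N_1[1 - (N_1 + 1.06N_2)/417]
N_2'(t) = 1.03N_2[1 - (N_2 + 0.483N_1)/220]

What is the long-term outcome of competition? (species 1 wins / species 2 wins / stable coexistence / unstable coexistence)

Compare the nullcline intercepts: K1/α12 = 417/1.06 = 393 > K2 = 220; K2/α21 = 220/0.483 = 455 > K1 = 417.
Since both inequalities hold, each species can invade when rare, so the interior equilibrium is stable.

stable coexistence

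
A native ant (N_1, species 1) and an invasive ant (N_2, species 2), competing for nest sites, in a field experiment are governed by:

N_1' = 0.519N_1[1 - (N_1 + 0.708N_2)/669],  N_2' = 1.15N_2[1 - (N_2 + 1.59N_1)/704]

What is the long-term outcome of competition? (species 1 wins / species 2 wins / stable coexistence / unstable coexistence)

Compare the nullcline intercepts: K1/α12 = 669/0.708 = 945 > K2 = 704; K2/α21 = 704/1.59 = 443 < K1 = 669.
Since the inequalities point opposite ways, species 1 can invade but species 2 cannot.

species 1 excludes species 2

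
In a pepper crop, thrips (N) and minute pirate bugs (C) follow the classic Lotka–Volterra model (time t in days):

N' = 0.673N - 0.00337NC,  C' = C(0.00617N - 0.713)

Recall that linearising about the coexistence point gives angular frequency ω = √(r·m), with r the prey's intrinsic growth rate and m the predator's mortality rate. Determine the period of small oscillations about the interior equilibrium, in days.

T ≈ 9.07 days

Here r = 0.673 and m = 0.713, so r·m = 0.48.
ω = √0.48 = 0.693 per day, hence T = 2π/ω ≈ 9.07 days.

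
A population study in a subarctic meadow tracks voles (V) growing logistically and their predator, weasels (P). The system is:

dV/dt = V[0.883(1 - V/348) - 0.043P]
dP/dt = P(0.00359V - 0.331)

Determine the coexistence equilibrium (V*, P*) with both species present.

V* ≈ 92.2, P* ≈ 15.1

From dP/dt = 0 with P > 0: 0.00359V* = 0.331, so V* = 92.2.
Substitute into dV/dt = 0: 0.883(1 - 92.2/348) = 0.043P*.
The bracket is 0.735, giving P* = 0.649/0.043 = 15.1.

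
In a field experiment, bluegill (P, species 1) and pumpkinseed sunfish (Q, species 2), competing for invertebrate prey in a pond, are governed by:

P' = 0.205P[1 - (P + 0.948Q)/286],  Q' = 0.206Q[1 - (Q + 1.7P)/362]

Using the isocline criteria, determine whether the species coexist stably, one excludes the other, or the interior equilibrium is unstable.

unstable coexistence (outcome depends on initial conditions)

Compare the nullcline intercepts: K1/α12 = 286/0.948 = 302 < K2 = 362; K2/α21 = 362/1.7 = 213 < K1 = 286.
Since both are reversed, neither can invade when rare; the interior point is a saddle.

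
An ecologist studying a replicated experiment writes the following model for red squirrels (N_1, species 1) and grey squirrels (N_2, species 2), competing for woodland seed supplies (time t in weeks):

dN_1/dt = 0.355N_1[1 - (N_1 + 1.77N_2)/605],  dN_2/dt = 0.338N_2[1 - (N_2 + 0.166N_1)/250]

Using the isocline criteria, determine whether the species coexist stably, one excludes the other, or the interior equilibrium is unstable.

stable coexistence

Compare the nullcline intercepts: K1/α12 = 605/1.77 = 342 > K2 = 250; K2/α21 = 250/0.166 = 1510 > K1 = 605.
Since both inequalities hold, each species can invade when rare, so the interior equilibrium is stable.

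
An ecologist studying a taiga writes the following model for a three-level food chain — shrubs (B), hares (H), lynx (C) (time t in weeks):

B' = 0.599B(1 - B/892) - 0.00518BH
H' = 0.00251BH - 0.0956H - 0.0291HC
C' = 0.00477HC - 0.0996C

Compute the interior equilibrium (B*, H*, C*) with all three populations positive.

From dC/dt = 0: 0.00477H* = 0.0996, so H* = 20.9.
From dB/dt = 0: 0.599(1 - B*/892) = 0.00518·20.9, giving B* = 892·(1 - 0.181) = 731.
From dH/dt = 0: 0.00251·731 - 0.0956 = 0.0291C*, so C* = 1.74/0.0291 = 59.8.

B* ≈ 731, H* ≈ 20.9, C* ≈ 59.8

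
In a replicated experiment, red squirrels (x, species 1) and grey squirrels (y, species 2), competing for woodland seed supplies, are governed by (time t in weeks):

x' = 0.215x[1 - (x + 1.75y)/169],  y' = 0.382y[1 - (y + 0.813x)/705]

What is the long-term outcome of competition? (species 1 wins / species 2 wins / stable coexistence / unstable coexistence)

Compare the nullcline intercepts: K1/α12 = 169/1.75 = 96.6 < K2 = 705; K2/α21 = 705/0.813 = 867 > K1 = 169.
Since the inequalities point opposite ways, species 2 can invade but species 1 cannot.

species 2 excludes species 1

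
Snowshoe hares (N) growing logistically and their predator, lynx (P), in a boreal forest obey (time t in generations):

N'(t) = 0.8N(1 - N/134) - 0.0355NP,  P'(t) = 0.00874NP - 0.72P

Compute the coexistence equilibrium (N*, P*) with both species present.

From dP/dt = 0 with P > 0: 0.00874N* = 0.72, so N* = 82.4.
Substitute into dN/dt = 0: 0.8(1 - 82.4/134) = 0.0355P*.
The bracket is 0.385, giving P* = 0.308/0.0355 = 8.68.

N* ≈ 82.4, P* ≈ 8.68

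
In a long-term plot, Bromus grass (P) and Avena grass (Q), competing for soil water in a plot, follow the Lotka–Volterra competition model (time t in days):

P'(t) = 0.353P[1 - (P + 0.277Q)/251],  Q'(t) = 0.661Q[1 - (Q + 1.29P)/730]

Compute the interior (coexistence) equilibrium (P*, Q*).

Setting both brackets to zero gives the nullclines P + 0.277Q = 251 and 1.29P + Q = 730.
Substituting Q = 730 - 1.29P into the first: P(1 - 0.277·1.29) = 251 - 0.277·730.
So P* = 48.8/0.643 = 75.9, and then Q* = 730 - 1.29·75.9 = 632.

P* ≈ 75.9, Q* ≈ 632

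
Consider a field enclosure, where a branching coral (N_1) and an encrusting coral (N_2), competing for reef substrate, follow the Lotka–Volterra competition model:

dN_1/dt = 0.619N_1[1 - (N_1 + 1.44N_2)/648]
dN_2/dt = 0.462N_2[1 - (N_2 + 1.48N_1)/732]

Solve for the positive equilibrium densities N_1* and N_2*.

N_1* ≈ 359, N_2* ≈ 201

Setting both brackets to zero gives the nullclines N_1 + 1.44N_2 = 648 and 1.48N_1 + N_2 = 732.
Substituting N_2 = 732 - 1.48N_1 into the first: N_1(1 - 1.44·1.48) = 648 - 1.44·732.
So N_1* = -406/-1.13 = 359, and then N_2* = 732 - 1.48·359 = 201.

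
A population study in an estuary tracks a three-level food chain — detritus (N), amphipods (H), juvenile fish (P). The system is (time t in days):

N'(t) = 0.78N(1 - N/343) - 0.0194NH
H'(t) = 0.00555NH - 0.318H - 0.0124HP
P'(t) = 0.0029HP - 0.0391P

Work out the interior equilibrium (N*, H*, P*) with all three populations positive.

N* ≈ 228, H* ≈ 13.5, P* ≈ 76.4

From dP/dt = 0: 0.0029H* = 0.0391, so H* = 13.5.
From dN/dt = 0: 0.78(1 - N*/343) = 0.0194·13.5, giving N* = 343·(1 - 0.335) = 228.
From dH/dt = 0: 0.00555·228 - 0.318 = 0.0124P*, so P* = 0.947/0.0124 = 76.4.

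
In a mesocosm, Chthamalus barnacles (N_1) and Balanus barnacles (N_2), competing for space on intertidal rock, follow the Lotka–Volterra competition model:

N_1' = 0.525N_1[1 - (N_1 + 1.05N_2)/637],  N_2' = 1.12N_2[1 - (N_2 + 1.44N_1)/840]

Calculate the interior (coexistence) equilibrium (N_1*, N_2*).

Setting both brackets to zero gives the nullclines N_1 + 1.05N_2 = 637 and 1.44N_1 + N_2 = 840.
Substituting N_2 = 840 - 1.44N_1 into the first: N_1(1 - 1.05·1.44) = 637 - 1.05·840.
So N_1* = -245/-0.512 = 479, and then N_2* = 840 - 1.44·479 = 151.

N_1* ≈ 479, N_2* ≈ 151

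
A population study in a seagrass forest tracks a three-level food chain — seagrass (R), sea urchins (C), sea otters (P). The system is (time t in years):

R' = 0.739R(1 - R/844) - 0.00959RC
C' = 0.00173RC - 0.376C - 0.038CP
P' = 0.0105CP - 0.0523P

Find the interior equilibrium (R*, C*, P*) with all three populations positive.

From dP/dt = 0: 0.0105C* = 0.0523, so C* = 4.98.
From dR/dt = 0: 0.739(1 - R*/844) = 0.00959·4.98, giving R* = 844·(1 - 0.0646) = 789.
From dC/dt = 0: 0.00173·789 - 0.376 = 0.038P*, so P* = 0.99/0.038 = 26.

R* ≈ 789, C* ≈ 4.98, P* ≈ 26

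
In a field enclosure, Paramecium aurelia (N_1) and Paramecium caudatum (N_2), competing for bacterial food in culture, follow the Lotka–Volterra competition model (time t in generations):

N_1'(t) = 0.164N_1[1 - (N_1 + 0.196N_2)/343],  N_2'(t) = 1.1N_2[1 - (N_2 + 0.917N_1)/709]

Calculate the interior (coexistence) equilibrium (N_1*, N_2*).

N_1* ≈ 249, N_2* ≈ 481

Setting both brackets to zero gives the nullclines N_1 + 0.196N_2 = 343 and 0.917N_1 + N_2 = 709.
Substituting N_2 = 709 - 0.917N_1 into the first: N_1(1 - 0.196·0.917) = 343 - 0.196·709.
So N_1* = 204/0.82 = 249, and then N_2* = 709 - 0.917·249 = 481.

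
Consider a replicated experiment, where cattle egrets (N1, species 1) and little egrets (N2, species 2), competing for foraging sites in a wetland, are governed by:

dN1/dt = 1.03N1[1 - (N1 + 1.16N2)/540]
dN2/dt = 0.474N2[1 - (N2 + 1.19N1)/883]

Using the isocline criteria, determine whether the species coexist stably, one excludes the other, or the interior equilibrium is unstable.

species 2 excludes species 1

Compare the nullcline intercepts: K1/α12 = 540/1.16 = 466 < K2 = 883; K2/α21 = 883/1.19 = 742 > K1 = 540.
Since the inequalities point opposite ways, species 2 can invade but species 1 cannot.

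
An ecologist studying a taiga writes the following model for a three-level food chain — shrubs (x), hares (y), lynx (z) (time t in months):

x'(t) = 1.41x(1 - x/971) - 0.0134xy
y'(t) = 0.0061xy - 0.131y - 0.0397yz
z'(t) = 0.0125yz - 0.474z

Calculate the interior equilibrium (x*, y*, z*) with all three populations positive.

From dz/dt = 0: 0.0125y* = 0.474, so y* = 37.9.
From dx/dt = 0: 1.41(1 - x*/971) = 0.0134·37.9, giving x* = 971·(1 - 0.36) = 621.
From dy/dt = 0: 0.0061·621 - 0.131 = 0.0397z*, so z* = 3.66/0.0397 = 92.1.

x* ≈ 621, y* ≈ 37.9, z* ≈ 92.1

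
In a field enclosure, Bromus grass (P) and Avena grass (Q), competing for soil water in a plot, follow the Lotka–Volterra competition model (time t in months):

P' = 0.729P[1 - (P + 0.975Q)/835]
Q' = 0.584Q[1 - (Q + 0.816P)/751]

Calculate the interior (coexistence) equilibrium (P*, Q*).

P* ≈ 503, Q* ≈ 341

Setting both brackets to zero gives the nullclines P + 0.975Q = 835 and 0.816P + Q = 751.
Substituting Q = 751 - 0.816P into the first: P(1 - 0.975·0.816) = 835 - 0.975·751.
So P* = 103/0.204 = 503, and then Q* = 751 - 0.816·503 = 341.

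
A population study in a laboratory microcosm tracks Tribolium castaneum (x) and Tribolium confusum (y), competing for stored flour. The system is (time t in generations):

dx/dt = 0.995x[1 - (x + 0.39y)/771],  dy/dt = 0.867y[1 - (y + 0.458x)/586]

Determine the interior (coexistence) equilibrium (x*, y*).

x* ≈ 660, y* ≈ 284

Setting both brackets to zero gives the nullclines x + 0.39y = 771 and 0.458x + y = 586.
Substituting y = 586 - 0.458x into the first: x(1 - 0.39·0.458) = 771 - 0.39·586.
So x* = 542/0.821 = 660, and then y* = 586 - 0.458·660 = 284.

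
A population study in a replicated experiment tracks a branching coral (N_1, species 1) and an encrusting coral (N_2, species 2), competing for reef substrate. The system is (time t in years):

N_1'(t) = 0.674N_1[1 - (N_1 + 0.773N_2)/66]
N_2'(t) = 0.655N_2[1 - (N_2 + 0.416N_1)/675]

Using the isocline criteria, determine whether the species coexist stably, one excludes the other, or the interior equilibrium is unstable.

Compare the nullcline intercepts: K1/α12 = 66/0.773 = 85.4 < K2 = 675; K2/α21 = 675/0.416 = 1620 > K1 = 66.
Since the inequalities point opposite ways, species 2 can invade but species 1 cannot.

species 2 excludes species 1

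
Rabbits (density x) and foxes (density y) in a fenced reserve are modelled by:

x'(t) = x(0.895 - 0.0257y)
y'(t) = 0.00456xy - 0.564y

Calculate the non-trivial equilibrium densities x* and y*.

Set dy/dt = 0 with y > 0: 0.00456x - 0.564 = 0, so x* = 0.564/0.00456 = 124.
Set dx/dt = 0 with x > 0: 0.895 - 0.0257y = 0, so y* = 0.895/0.0257 = 34.8.

x* ≈ 124, y* ≈ 34.8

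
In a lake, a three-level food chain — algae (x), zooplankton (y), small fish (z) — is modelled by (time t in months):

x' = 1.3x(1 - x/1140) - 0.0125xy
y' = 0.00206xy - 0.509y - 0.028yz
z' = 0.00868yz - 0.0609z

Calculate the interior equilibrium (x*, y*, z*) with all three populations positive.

x* ≈ 1060, y* ≈ 7.02, z* ≈ 60

From dz/dt = 0: 0.00868y* = 0.0609, so y* = 7.02.
From dx/dt = 0: 1.3(1 - x*/1140) = 0.0125·7.02, giving x* = 1140·(1 - 0.0675) = 1060.
From dy/dt = 0: 0.00206·1060 - 0.509 = 0.028z*, so z* = 1.68/0.028 = 60.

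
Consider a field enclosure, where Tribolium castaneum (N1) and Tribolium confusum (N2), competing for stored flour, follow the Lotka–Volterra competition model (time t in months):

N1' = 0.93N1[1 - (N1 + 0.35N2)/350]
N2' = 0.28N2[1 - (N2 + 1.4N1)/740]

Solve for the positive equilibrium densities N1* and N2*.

Setting both brackets to zero gives the nullclines N1 + 0.35N2 = 350 and 1.4N1 + N2 = 740.
Substituting N2 = 740 - 1.4N1 into the first: N1(1 - 0.35·1.4) = 350 - 0.35·740.
So N1* = 91/0.51 = 178, and then N2* = 740 - 1.4·178 = 490.

N1* ≈ 178, N2* ≈ 490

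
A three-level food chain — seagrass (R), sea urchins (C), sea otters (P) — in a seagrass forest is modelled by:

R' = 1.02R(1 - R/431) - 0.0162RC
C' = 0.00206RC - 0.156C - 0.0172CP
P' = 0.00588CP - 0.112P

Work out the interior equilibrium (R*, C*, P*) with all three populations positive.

From dP/dt = 0: 0.00588C* = 0.112, so C* = 19.
From dR/dt = 0: 1.02(1 - R*/431) = 0.0162·19, giving R* = 431·(1 - 0.303) = 301.
From dC/dt = 0: 0.00206·301 - 0.156 = 0.0172P*, so P* = 0.463/0.0172 = 26.9.

R* ≈ 301, C* ≈ 19, P* ≈ 26.9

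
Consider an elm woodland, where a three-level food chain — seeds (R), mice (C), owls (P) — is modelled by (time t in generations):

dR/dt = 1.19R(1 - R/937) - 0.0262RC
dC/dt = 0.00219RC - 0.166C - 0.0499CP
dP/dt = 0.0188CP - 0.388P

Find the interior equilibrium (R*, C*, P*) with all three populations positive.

R* ≈ 511, C* ≈ 20.6, P* ≈ 19.1

From dP/dt = 0: 0.0188C* = 0.388, so C* = 20.6.
From dR/dt = 0: 1.19(1 - R*/937) = 0.0262·20.6, giving R* = 937·(1 - 0.454) = 511.
From dC/dt = 0: 0.00219·511 - 0.166 = 0.0499P*, so P* = 0.954/0.0499 = 19.1.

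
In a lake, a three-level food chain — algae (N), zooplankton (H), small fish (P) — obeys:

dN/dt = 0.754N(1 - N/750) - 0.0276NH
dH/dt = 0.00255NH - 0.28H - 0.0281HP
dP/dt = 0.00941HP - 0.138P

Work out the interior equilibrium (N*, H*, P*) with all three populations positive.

From dP/dt = 0: 0.00941H* = 0.138, so H* = 14.7.
From dN/dt = 0: 0.754(1 - N*/750) = 0.0276·14.7, giving N* = 750·(1 - 0.537) = 347.
From dH/dt = 0: 0.00255·347 - 0.28 = 0.0281P*, so P* = 0.606/0.0281 = 21.6.

N* ≈ 347, H* ≈ 14.7, P* ≈ 21.6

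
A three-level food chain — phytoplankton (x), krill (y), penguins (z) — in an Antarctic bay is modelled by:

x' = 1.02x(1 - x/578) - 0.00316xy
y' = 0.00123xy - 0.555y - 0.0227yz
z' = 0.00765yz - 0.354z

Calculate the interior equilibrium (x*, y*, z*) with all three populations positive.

x* ≈ 495, y* ≈ 46.3, z* ≈ 2.38

From dz/dt = 0: 0.00765y* = 0.354, so y* = 46.3.
From dx/dt = 0: 1.02(1 - x*/578) = 0.00316·46.3, giving x* = 578·(1 - 0.143) = 495.
From dy/dt = 0: 0.00123·495 - 0.555 = 0.0227z*, so z* = 0.054/0.0227 = 2.38.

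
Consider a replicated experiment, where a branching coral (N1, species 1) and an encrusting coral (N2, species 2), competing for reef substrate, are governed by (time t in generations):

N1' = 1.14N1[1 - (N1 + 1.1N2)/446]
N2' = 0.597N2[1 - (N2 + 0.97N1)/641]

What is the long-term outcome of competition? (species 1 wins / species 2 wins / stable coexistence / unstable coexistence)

species 2 excludes species 1

Compare the nullcline intercepts: K1/α12 = 446/1.1 = 405 < K2 = 641; K2/α21 = 641/0.97 = 661 > K1 = 446.
Since the inequalities point opposite ways, species 2 can invade but species 1 cannot.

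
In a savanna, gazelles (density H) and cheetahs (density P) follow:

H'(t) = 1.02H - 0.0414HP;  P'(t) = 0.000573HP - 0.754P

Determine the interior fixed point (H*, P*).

Set dP/dt = 0 with P > 0: 0.000573H - 0.754 = 0, so H* = 0.754/0.000573 = 1320.
Set dH/dt = 0 with H > 0: 1.02 - 0.0414P = 0, so P* = 1.02/0.0414 = 24.6.

H* ≈ 1320, P* ≈ 24.6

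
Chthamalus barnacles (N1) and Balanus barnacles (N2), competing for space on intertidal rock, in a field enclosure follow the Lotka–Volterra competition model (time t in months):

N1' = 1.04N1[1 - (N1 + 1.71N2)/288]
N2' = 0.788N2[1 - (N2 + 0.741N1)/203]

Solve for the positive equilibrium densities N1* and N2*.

N1* ≈ 221, N2* ≈ 39

Setting both brackets to zero gives the nullclines N1 + 1.71N2 = 288 and 0.741N1 + N2 = 203.
Substituting N2 = 203 - 0.741N1 into the first: N1(1 - 1.71·0.741) = 288 - 1.71·203.
So N1* = -59.1/-0.267 = 221, and then N2* = 203 - 0.741·221 = 39.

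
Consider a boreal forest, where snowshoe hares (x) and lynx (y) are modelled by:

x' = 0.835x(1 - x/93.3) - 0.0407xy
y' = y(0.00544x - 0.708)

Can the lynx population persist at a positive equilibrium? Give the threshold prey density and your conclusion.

Threshold x = 130; K < 130, so no, the predator goes extinct.

The predator equation gives dy/dt > 0 only when x > 0.708/0.00544 = 130.
Without the predator, x → K = 93.3. Since 93.3 < 130, the predator cannot invade.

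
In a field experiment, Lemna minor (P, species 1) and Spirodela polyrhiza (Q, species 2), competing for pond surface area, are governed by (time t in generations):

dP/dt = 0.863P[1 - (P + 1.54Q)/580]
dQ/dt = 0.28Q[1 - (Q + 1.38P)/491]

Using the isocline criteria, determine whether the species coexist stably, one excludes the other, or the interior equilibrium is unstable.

Compare the nullcline intercepts: K1/α12 = 580/1.54 = 377 < K2 = 491; K2/α21 = 491/1.38 = 356 < K1 = 580.
Since both are reversed, neither can invade when rare; the interior point is a saddle.

unstable coexistence (outcome depends on initial conditions)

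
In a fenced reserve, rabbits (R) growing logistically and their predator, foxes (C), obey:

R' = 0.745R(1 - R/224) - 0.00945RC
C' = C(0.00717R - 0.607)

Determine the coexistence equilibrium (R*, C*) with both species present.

From dC/dt = 0 with C > 0: 0.00717R* = 0.607, so R* = 84.7.
Substitute into dR/dt = 0: 0.745(1 - 84.7/224) = 0.00945C*.
The bracket is 0.622, giving C* = 0.463/0.00945 = 49.

R* ≈ 84.7, C* ≈ 49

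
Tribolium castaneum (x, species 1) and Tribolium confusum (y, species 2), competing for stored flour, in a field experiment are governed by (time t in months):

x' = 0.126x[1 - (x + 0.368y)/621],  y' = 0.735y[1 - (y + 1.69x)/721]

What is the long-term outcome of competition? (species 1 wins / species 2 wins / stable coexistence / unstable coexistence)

species 1 excludes species 2

Compare the nullcline intercepts: K1/α12 = 621/0.368 = 1690 > K2 = 721; K2/α21 = 721/1.69 = 427 < K1 = 621.
Since the inequalities point opposite ways, species 1 can invade but species 2 cannot.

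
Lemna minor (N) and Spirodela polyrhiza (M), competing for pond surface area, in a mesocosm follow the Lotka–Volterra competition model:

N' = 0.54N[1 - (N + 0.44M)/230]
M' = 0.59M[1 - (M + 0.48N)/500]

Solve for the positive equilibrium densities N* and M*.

Setting both brackets to zero gives the nullclines N + 0.44M = 230 and 0.48N + M = 500.
Substituting M = 500 - 0.48N into the first: N(1 - 0.44·0.48) = 230 - 0.44·500.
So N* = 10/0.789 = 12.7, and then M* = 500 - 0.48·12.7 = 494.

N* ≈ 12.7, M* ≈ 494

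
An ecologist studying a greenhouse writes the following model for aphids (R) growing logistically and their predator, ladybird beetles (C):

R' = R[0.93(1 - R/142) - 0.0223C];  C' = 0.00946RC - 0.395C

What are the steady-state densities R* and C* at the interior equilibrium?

R* ≈ 41.8, C* ≈ 29.4

From dC/dt = 0 with C > 0: 0.00946R* = 0.395, so R* = 41.8.
Substitute into dR/dt = 0: 0.93(1 - 41.8/142) = 0.0223C*.
The bracket is 0.706, giving C* = 0.657/0.0223 = 29.4.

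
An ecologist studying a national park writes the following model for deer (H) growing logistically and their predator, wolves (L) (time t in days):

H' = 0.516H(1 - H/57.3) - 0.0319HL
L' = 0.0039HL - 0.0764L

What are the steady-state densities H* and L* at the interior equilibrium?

From dL/dt = 0 with L > 0: 0.0039H* = 0.0764, so H* = 19.6.
Substitute into dH/dt = 0: 0.516(1 - 19.6/57.3) = 0.0319L*.
The bracket is 0.658, giving L* = 0.34/0.0319 = 10.6.

H* ≈ 19.6, L* ≈ 10.6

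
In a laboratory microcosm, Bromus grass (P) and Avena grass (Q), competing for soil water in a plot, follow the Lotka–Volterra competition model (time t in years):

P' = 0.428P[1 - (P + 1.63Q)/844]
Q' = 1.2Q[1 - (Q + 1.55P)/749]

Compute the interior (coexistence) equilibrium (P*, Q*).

Setting both brackets to zero gives the nullclines P + 1.63Q = 844 and 1.55P + Q = 749.
Substituting Q = 749 - 1.55P into the first: P(1 - 1.63·1.55) = 844 - 1.63·749.
So P* = -377/-1.53 = 247, and then Q* = 749 - 1.55·247 = 366.

P* ≈ 247, Q* ≈ 366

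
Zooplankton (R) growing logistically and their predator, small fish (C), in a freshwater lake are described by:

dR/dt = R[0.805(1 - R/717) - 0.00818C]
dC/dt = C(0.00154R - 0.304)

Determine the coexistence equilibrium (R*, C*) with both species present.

From dC/dt = 0 with C > 0: 0.00154R* = 0.304, so R* = 197.
Substitute into dR/dt = 0: 0.805(1 - 197/717) = 0.00818C*.
The bracket is 0.725, giving C* = 0.583/0.00818 = 71.3.

R* ≈ 197, C* ≈ 71.3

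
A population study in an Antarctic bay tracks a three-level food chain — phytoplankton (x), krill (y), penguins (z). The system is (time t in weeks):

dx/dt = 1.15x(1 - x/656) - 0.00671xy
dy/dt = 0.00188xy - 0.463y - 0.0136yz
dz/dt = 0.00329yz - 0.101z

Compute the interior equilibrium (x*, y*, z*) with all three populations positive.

x* ≈ 538, y* ≈ 30.7, z* ≈ 40.4

From dz/dt = 0: 0.00329y* = 0.101, so y* = 30.7.
From dx/dt = 0: 1.15(1 - x*/656) = 0.00671·30.7, giving x* = 656·(1 - 0.179) = 538.
From dy/dt = 0: 0.00188·538 - 0.463 = 0.0136z*, so z* = 0.549/0.0136 = 40.4.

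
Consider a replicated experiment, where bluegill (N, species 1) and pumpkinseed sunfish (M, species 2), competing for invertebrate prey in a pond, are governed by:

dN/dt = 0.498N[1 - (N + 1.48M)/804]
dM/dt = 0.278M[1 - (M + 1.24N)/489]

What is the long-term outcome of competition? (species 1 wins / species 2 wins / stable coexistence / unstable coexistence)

Compare the nullcline intercepts: K1/α12 = 804/1.48 = 543 > K2 = 489; K2/α21 = 489/1.24 = 394 < K1 = 804.
Since the inequalities point opposite ways, species 1 can invade but species 2 cannot.

species 1 excludes species 2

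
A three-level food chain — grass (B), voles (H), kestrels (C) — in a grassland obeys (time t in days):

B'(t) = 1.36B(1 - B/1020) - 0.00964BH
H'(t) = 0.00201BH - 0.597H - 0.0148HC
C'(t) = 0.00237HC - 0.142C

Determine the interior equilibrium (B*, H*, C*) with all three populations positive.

B* ≈ 587, H* ≈ 59.9, C* ≈ 39.4

From dC/dt = 0: 0.00237H* = 0.142, so H* = 59.9.
From dB/dt = 0: 1.36(1 - B*/1020) = 0.00964·59.9, giving B* = 1020·(1 - 0.425) = 587.
From dH/dt = 0: 0.00201·587 - 0.597 = 0.0148C*, so C* = 0.582/0.0148 = 39.4.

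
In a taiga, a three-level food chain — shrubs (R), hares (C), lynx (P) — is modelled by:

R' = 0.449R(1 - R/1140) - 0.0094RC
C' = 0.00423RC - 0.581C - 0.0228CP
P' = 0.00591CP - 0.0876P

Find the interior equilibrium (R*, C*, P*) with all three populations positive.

R* ≈ 786, C* ≈ 14.8, P* ≈ 120

From dP/dt = 0: 0.00591C* = 0.0876, so C* = 14.8.
From dR/dt = 0: 0.449(1 - R*/1140) = 0.0094·14.8, giving R* = 1140·(1 - 0.31) = 786.
From dC/dt = 0: 0.00423·786 - 0.581 = 0.0228P*, so P* = 2.74/0.0228 = 120.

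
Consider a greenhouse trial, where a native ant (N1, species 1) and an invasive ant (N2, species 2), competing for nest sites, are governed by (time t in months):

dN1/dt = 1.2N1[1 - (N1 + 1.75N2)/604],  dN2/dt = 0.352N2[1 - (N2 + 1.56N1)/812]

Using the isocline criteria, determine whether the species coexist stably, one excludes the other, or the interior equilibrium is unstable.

Compare the nullcline intercepts: K1/α12 = 604/1.75 = 345 < K2 = 812; K2/α21 = 812/1.56 = 521 < K1 = 604.
Since both are reversed, neither can invade when rare; the interior point is a saddle.

unstable coexistence (outcome depends on initial conditions)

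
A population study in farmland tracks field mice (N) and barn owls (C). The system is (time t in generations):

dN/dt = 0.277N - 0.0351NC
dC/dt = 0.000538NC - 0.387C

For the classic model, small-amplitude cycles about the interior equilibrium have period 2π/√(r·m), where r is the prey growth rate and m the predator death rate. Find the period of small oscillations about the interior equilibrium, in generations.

Here r = 0.277 and m = 0.387, so r·m = 0.107.
ω = √0.107 = 0.327 per generation, hence T = 2π/ω ≈ 19.2 generations.

T ≈ 19.2 generations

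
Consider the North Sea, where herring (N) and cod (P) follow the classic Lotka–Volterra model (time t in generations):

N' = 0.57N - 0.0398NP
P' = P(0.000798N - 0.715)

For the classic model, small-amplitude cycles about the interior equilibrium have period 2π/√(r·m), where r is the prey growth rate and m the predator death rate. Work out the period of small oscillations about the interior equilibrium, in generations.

Here r = 0.57 and m = 0.715, so r·m = 0.408.
ω = √0.408 = 0.638 per generation, hence T = 2π/ω ≈ 9.84 generations.

T ≈ 9.84 generations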